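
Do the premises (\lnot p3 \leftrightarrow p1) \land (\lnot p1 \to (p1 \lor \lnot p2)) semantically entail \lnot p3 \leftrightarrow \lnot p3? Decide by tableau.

Yes

Initial set: {((\lnot p3 \leftrightarrow p1) \land (\lnot p1 \to (p1 \lor \lnot p2))); \lnot (\lnot p3 \leftrightarrow \lnot p3)}.
((\lnot p3 \leftrightarrow p1) \land (\lnot p1 \to (p1 \lor \lnot p2))): α-rule — add (\lnot p3 \leftrightarrow p1), (\lnot p1 \to (p1 \lor \lnot p2)).
\lnot (\lnot p3 \leftrightarrow \lnot p3): β-rule — branch into \lnot p3, \lnot \lnot p3  //  \lnot \lnot p3, \lnot p3.
  branch 1 (add \lnot p3, \lnot \lnot p3):
    × closes — contains both p3 and \lnot p3.
  branch 2 (add \lnot \lnot p3, \lnot p3):
    × closes — contains both p3 and \lnot p3.
All 2 branches close.
Every branch closed, so the premises entail the conclusion.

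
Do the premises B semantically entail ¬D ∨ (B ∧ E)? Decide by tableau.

Initial set: {B; ¬(¬D ∨ (B ∧ E))}.
¬(¬D ∨ (B ∧ E)): α-rule — add ¬¬D, ¬(B ∧ E).
¬(B ∧ E): β-rule — branch into ¬B  //  ¬E.
  branch 1 (add ¬B):
    × closes — contains both B and ¬B.
  branch 2 (add ¬E):
    ○ open, literals {B=true, D=true, E=false}.
1 branch closed, 1 open.
An open branch gives a countermodel: B=true, D=true, E=false (unmentioned atoms arbitrary); the premises hold there but the conclusion fails.

No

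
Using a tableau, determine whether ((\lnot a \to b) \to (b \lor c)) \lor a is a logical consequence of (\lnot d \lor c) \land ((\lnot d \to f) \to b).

Yes

Initial set: {((\lnot d \lor c) \land ((\lnot d \to f) \to b)); \lnot (((\lnot a \to b) \to (b \lor c)) \lor a)}.
((\lnot d \lor c) \land ((\lnot d \to f) \to b)): α-rule — add (\lnot d \lor c), ((\lnot d \to f) \to b).
\lnot (((\lnot a \to b) \to (b \lor c)) \lor a): α-rule — add \lnot ((\lnot a \to b) \to (b \lor c)), \lnot a.
\lnot ((\lnot a \to b) \to (b \lor c)): α-rule — add (\lnot a \to b), \lnot (b \lor c).
\lnot (b \lor c): α-rule — add \lnot b, \lnot c.
(\lnot d \lor c): β-rule — branch into \lnot d  //  c.
  branch 1 (add \lnot d):
    ((\lnot d \to f) \to b): β-rule — branch into \lnot (\lnot d \to f)  //  b.
      branch 1.1 (add \lnot (\lnot d \to f)):
        \lnot (\lnot d \to f): α-rule — add \lnot d, \lnot f.
        (\lnot a \to b): β-rule — branch into \lnot \lnot a  //  b.
          branch 1.1.1 (add \lnot \lnot a):
            × closes — contains both a and \lnot a.
          branch 1.1.2 (add b):
            × closes — contains both b and \lnot b.
      branch 1.2 (add b):
        × closes — contains both b and \lnot b.
  branch 2 (add c):
    × closes — contains both c and \lnot c.
All 4 branches close.
Every branch closed, so the premises entail the conclusion.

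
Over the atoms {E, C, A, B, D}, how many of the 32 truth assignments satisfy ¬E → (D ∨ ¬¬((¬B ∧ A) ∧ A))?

26

Initial set: {(¬E → (D ∨ ¬¬((¬B ∧ A) ∧ A)))}.
(¬E → (D ∨ ¬¬((¬B ∧ A) ∧ A))): β-rule — branch into ¬¬E  //  (D ∨ ¬¬((¬B ∧ A) ∧ A)).
  branch 1 (add ¬¬E):
    ○ open, literals {E=T}.
  branch 2 (add (D ∨ ¬¬((¬B ∧ A) ∧ A))):
    (D ∨ ¬¬((¬B ∧ A) ∧ A)): β-rule — branch into D  //  ¬¬((¬B ∧ A) ∧ A).
      branch 2.1 (add D):
        ○ open, literals {D=T}.
      branch 2.2 (add ¬¬((¬B ∧ A) ∧ A)):
        ¬¬((¬B ∧ A) ∧ A): drop double negation, giving ((¬B ∧ A) ∧ A).
        ((¬B ∧ A) ∧ A): α-rule — add (¬B ∧ A), A.
        (¬B ∧ A): α-rule — add ¬B, A.
        ○ open, literals {A=T, B=F}.
0 branches closed, 3 open.
Each open branch fixes some atoms; the unmentioned ones are free. Counting distinct full assignments: branch {E=T} (C, A, B, D) contributes 16 new; branch {D=T} (E, C, A, B) contributes 8 new; branch {A=T, B=F} (E, C, D) contributes 2 new. Total: 26.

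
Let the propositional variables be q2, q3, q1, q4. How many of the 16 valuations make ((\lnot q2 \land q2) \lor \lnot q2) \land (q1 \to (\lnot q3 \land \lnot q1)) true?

4

Initial set: {(((\lnot q2 \land q2) \lor \lnot q2) \land (q1 \to (\lnot q3 \land \lnot q1)))}.
(((\lnot q2 \land q2) \lor \lnot q2) \land (q1 \to (\lnot q3 \land \lnot q1))): α-rule — add ((\lnot q2 \land q2) \lor \lnot q2), (q1 \to (\lnot q3 \land \lnot q1)).
((\lnot q2 \land q2) \lor \lnot q2): β-rule — branch into (\lnot q2 \land q2)  //  \lnot q2.
  branch 1 (add (\lnot q2 \land q2)):
    (\lnot q2 \land q2): α-rule — add \lnot q2, q2.
    × closes — contains both q2 and \lnot q2.
  branch 2 (add \lnot q2):
    (q1 \to (\lnot q3 \land \lnot q1)): β-rule — branch into \lnot q1  //  (\lnot q3 \land \lnot q1).
      branch 2.1 (add \lnot q1):
        ○ open, literals {q1=false, q2=false}.
      branch 2.2 (add (\lnot q3 \land \lnot q1)):
        (\lnot q3 \land \lnot q1): α-rule — add \lnot q3, \lnot q1.
        ○ open, literals {q1=false, q2=false, q3=false}.
1 branch closed, 2 open.
Each open branch fixes some atoms; the unmentioned ones are free. Counting distinct full assignments: branch {q1=false, q2=false} (q3, q4) contributes 4 new; branch {q1=false, q2=false, q3=false} (q4) contributes 0 new. Total: 4.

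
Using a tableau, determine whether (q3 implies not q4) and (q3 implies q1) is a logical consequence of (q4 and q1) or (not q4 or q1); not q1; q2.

No

Initial set: {T ((q4 and q1) or (not q4 or q1)); T not q1; T q2; F ((q3 implies not q4) and (q3 implies q1))}.
T ((q4 and q1) or (not q4 or q1)): β-rule — branch into T (q4 and q1)  //  T (not q4 or q1).
  branch 1 (add T (q4 and q1)):
    T (q4 and q1): α-rule — add T q4, T q1.
    × closes — contains both q1 and not q1.
  branch 2 (add T (not q4 or q1)):
    F ((q3 implies not q4) and (q3 implies q1)): β-rule — branch into F (q3 implies not q4)  //  F (q3 implies q1).
      branch 2.1 (add F (q3 implies not q4)):
        F (q3 implies not q4): α-rule — add T q3, F not q4.
        T (not q4 or q1): β-rule — branch into T not q4  //  T q1.
          branch 2.1.1 (add T not q4):
            × closes — contains both q4 and not q4.
          branch 2.1.2 (add T q1):
            × closes — contains both q1 and not q1.
      branch 2.2 (add F (q3 implies q1)):
        F (q3 implies q1): α-rule — add T q3, F q1.
        T (not q4 or q1): β-rule — branch into T not q4  //  T q1.
          branch 2.2.1 (add T not q4):
            ○ open, literals {q1=false, q2=true, q3=true, q4=false}.
          branch 2.2.2 (add T q1):
            × closes — contains both q1 and not q1.
4 branches closed, 1 open.
An open branch gives a countermodel: q1=false, q2=true, q3=true, q4=false (unmentioned atoms arbitrary); the premises hold there but the conclusion fails.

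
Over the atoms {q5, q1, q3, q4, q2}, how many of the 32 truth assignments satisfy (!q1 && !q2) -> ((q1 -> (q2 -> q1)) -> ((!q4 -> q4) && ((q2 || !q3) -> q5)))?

Initial set: {((!q1 && !q2) -> ((q1 -> (q2 -> q1)) -> ((!q4 -> q4) && ((q2 || !q3) -> q5))))}.
((!q1 && !q2) -> ((q1 -> (q2 -> q1)) -> ((!q4 -> q4) && ((q2 || !q3) -> q5)))): β-rule — branch into !(!q1 && !q2)  //  ((q1 -> (q2 -> q1)) -> ((!q4 -> q4) && ((q2 || !q3) -> q5))).
  branch 1 (add !(!q1 && !q2)):
    !(!q1 && !q2): β-rule — branch into !!q1  //  !!q2.
      branch 1.1 (add !!q1):
        ○ open, literals {q1=true}.
      branch 1.2 (add !!q2):
        ○ open, literals {q2=true}.
  branch 2 (add ((q1 -> (q2 -> q1)) -> ((!q4 -> q4) && ((q2 || !q3) -> q5)))):
    ((q1 -> (q2 -> q1)) -> ((!q4 -> q4) && ((q2 || !q3) -> q5))): β-rule — branch into !(q1 -> (q2 -> q1))  //  ((!q4 -> q4) && ((q2 || !q3) -> q5)).
      branch 2.1 (add !(q1 -> (q2 -> q1))):
        !(q1 -> (q2 -> q1)): α-rule — add q1, !(q2 -> q1).
        !(q2 -> q1): α-rule — add q2, !q1.
        × closes — contains both q1 and !q1.
      branch 2.2 (add ((!q4 -> q4) && ((q2 || !q3) -> q5))):
        ((!q4 -> q4) && ((q2 || !q3) -> q5)): α-rule — add (!q4 -> q4), ((q2 || !q3) -> q5).
        (!q4 -> q4): β-rule — branch into !!q4  //  q4.
          branch 2.2.1 (add !!q4):
            ((q2 || !q3) -> q5): β-rule — branch into !(q2 || !q3)  //  q5.
              branch 2.2.1.1 (add !(q2 || !q3)):
                !(q2 || !q3): α-rule — add !q2, !!q3.
                ○ open, literals {q2=false, q3=true, q4=true}.
              branch 2.2.1.2 (add q5):
                ○ open, literals {q4=true, q5=true}.
          branch 2.2.2 (add q4):
            ((q2 || !q3) -> q5): β-rule — branch into !(q2 || !q3)  //  q5.
              branch 2.2.2.1 (add !(q2 || !q3)):
                !(q2 || !q3): α-rule — add !q2, !!q3.
                ○ open, literals {q2=false, q3=true, q4=true}.
              branch 2.2.2.2 (add q5):
                ○ open, literals {q4=true, q5=true}.
1 branch closed, 6 open.
Each open branch fixes some atoms; the unmentioned ones are free. Counting distinct full assignments: branch {q1=true} (q5, q3, q4, q2) contributes 16 new; branch {q2=true} (q5, q1, q3, q4) contributes 8 new; branch {q2=false, q3=true, q4=true} (q5, q1) contributes 2 new; branch {q4=true, q5=true} (q1, q3, q2) contributes 1 new; branch {q2=false, q3=true, q4=true} (q5, q1) contributes 0 new; branch {q4=true, q5=true} (q1, q3, q2) contributes 0 new. Total: 27.

27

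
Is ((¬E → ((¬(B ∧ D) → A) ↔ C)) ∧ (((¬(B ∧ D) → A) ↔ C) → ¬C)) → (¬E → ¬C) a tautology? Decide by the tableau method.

Assume the negation and expand:
Initial set: {F (((¬E → ((¬(B ∧ D) → A) ↔ C)) ∧ (((¬(B ∧ D) → A) ↔ C) → ¬C)) → (¬E → ¬C))}.
F (((¬E → ((¬(B ∧ D) → A) ↔ C)) ∧ (((¬(B ∧ D) → A) ↔ C) → ¬C)) → (¬E → ¬C)): α-rule — add T ((¬E → ((¬(B ∧ D) → A) ↔ C)) ∧ (((¬(B ∧ D) → A) ↔ C) → ¬C)), F (¬E → ¬C).
T ((¬E → ((¬(B ∧ D) → A) ↔ C)) ∧ (((¬(B ∧ D) → A) ↔ C) → ¬C)): α-rule — add T (¬E → ((¬(B ∧ D) → A) ↔ C)), T (((¬(B ∧ D) → A) ↔ C) → ¬C).
F (¬E → ¬C): α-rule — add T ¬E, F ¬C.
T (¬E → ((¬(B ∧ D) → A) ↔ C)): β-rule — branch into F ¬E  //  T ((¬(B ∧ D) → A) ↔ C).
  branch 1 (add F ¬E):
    × closes — contains both E and ¬E.
  branch 2 (add T ((¬(B ∧ D) → A) ↔ C)):
    T (((¬(B ∧ D) → A) ↔ C) → ¬C): β-rule — branch into F ((¬(B ∧ D) → A) ↔ C)  //  T ¬C.
      branch 2.1 (add F ((¬(B ∧ D) → A) ↔ C)):
        T ((¬(B ∧ D) → A) ↔ C): β-rule — branch into T (¬(B ∧ D) → A), T C  //  F (¬(B ∧ D) → A), F C.
          branch 2.1.1 (add T (¬(B ∧ D) → A), T C):
            F ((¬(B ∧ D) → A) ↔ C): β-rule — branch into T (¬(B ∧ D) → A), F C  //  F (¬(B ∧ D) → A), T C.
              branch 2.1.1.1 (add T (¬(B ∧ D) → A), F C):
                × closes — contains both C and ¬C.
              branch 2.1.1.2 (add F (¬(B ∧ D) → A), T C):
                F (¬(B ∧ D) → A): α-rule — add T ¬(B ∧ D), F A.
                T (¬(B ∧ D) → A): β-rule — branch into F ¬(B ∧ D)  //  T A.
                  branch 2.1.1.2.1 (add F ¬(B ∧ D)):
                    F ¬(B ∧ D): α-rule — add T B, T D.
                    T ¬(B ∧ D): β-rule — branch into F B  //  F D.
                      branch 2.1.1.2.1.1 (add F B):
                        × closes — contains both B and ¬B.
                      branch 2.1.1.2.1.2 (add F D):
                        × closes — contains both D and ¬D.
                  branch 2.1.1.2.2 (add T A):
                    × closes — contains both A and ¬A.
          branch 2.1.2 (add F (¬(B ∧ D) → A), F C):
            × closes — contains both C and ¬C.
      branch 2.2 (add T ¬C):
        × closes — contains both C and ¬C.
All 7 branches close.
Every branch closed, so the negation is unsatisfiable and the formula is valid.

Valid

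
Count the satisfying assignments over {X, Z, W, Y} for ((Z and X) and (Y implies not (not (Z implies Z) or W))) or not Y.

Initial set: {(((Z and X) and (Y implies not (not (Z implies Z) or W))) or not Y)}.
(((Z and X) and (Y implies not (not (Z implies Z) or W))) or not Y): β-rule — branch into ((Z and X) and (Y implies not (not (Z implies Z) or W)))  //  not Y.
  branch 1 (add ((Z and X) and (Y implies not (not (Z implies Z) or W)))):
    ((Z and X) and (Y implies not (not (Z implies Z) or W))): α-rule — add (Z and X), (Y implies not (not (Z implies Z) or W)).
    (Z and X): α-rule — add Z, X.
    (Y implies not (not (Z implies Z) or W)): β-rule — branch into not Y  //  not (not (Z implies Z) or W).
      branch 1.1 (add not Y):
        ○ open, literals {X=true, Y=false, Z=true}.
      branch 1.2 (add not (not (Z implies Z) or W)):
        not (not (Z implies Z) or W): α-rule — add not not (Z implies Z), not W.
        not not (Z implies Z): β-rule — branch into not Z  //  Z.
          branch 1.2.1 (add not Z):
            × closes — contains both Z and not Z.
          branch 1.2.2 (add Z):
            ○ open, literals {W=false, X=true, Z=true}.
  branch 2 (add not Y):
    ○ open, literals {Y=false}.
1 branch closed, 3 open.
Each open branch fixes some atoms; the unmentioned ones are free. Counting distinct full assignments: branch {X=true, Y=false, Z=true} (W) contributes 2 new; branch {W=false, X=true, Z=true} (Y) contributes 1 new; branch {Y=false} (X, Z, W) contributes 6 new. Total: 9.

9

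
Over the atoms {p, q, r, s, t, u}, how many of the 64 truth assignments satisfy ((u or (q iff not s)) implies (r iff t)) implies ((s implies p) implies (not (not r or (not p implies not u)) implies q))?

63

Initial set: {(((u or (q iff not s)) implies (r iff t)) implies ((s implies p) implies (not (not r or (not p implies not u)) implies q)))}.
(((u or (q iff not s)) implies (r iff t)) implies ((s implies p) implies (not (not r or (not p implies not u)) implies q))): β-rule — branch into not ((u or (q iff not s)) implies (r iff t))  //  ((s implies p) implies (not (not r or (not p implies not u)) implies q)).
  branch 1 (add not ((u or (q iff not s)) implies (r iff t))):
    not ((u or (q iff not s)) implies (r iff t)): α-rule — add (u or (q iff not s)), not (r iff t).
    (u or (q iff not s)): β-rule — branch into u  //  (q iff not s).
      branch 1.1 (add u):
        not (r iff t): β-rule — branch into r, not t  //  not r, t.
          branch 1.1.1 (add r, not t):
            ○ open, literals {r=true, t=false, u=true}.
          branch 1.1.2 (add not r, t):
            ○ open, literals {r=false, t=true, u=true}.
      branch 1.2 (add (q iff not s)):
        not (r iff t): β-rule — branch into r, not t  //  not r, t.
          branch 1.2.1 (add r, not t):
            (q iff not s): β-rule — branch into q, not s  //  not q, not not s.
              branch 1.2.1.1 (add q, not s):
                ○ open, literals {q=true, r=true, s=false, t=false}.
              branch 1.2.1.2 (add not q, not not s):
                ○ open, literals {q=false, r=true, s=true, t=false}.
          branch 1.2.2 (add not r, t):
            (q iff not s): β-rule — branch into q, not s  //  not q, not not s.
              branch 1.2.2.1 (add q, not s):
                ○ open, literals {q=true, r=false, s=false, t=true}.
              branch 1.2.2.2 (add not q, not not s):
                ○ open, literals {q=false, r=false, s=true, t=true}.
  branch 2 (add ((s implies p) implies (not (not r or (not p implies not u)) implies q))):
    ((s implies p) implies (not (not r or (not p implies not u)) implies q)): β-rule — branch into not (s implies p)  //  (not (not r or (not p implies not u)) implies q).
      branch 2.1 (add not (s implies p)):
        not (s implies p): α-rule — add s, not p.
        ○ open, literals {p=false, s=true}.
      branch 2.2 (add (not (not r or (not p implies not u)) implies q)):
        (not (not r or (not p implies not u)) implies q): β-rule — branch into not not (not r or (not p implies not u))  //  q.
          branch 2.2.1 (add not not (not r or (not p implies not u))):
            not not (not r or (not p implies not u)): β-rule — branch into not r  //  (not p implies not u).
              branch 2.2.1.1 (add not r):
                ○ open, literals {r=false}.
              branch 2.2.1.2 (add (not p implies not u)):
                (not p implies not u): β-rule — branch into not not p  //  not u.
                  branch 2.2.1.2.1 (add not not p):
                    ○ open, literals {p=true}.
                  branch 2.2.1.2.2 (add not u):
                    ○ open, literals {u=false}.
          branch 2.2.2 (add q):
            ○ open, literals {q=true}.
0 branches closed, 11 open.
Each open branch fixes some atoms; the unmentioned ones are free. Counting distinct full assignments: branch {r=true, t=false, u=true} (p, q, s) contributes 8 new; branch {r=false, t=true, u=true} (p, q, s) contributes 8 new; branch {q=true, r=true, s=false, t=false} (p, u) contributes 2 new; branch {q=false, r=true, s=true, t=false} (p, u) contributes 2 new; branch {q=true, r=false, s=false, t=true} (p, u) contributes 2 new; branch {q=false, r=false, s=true, t=true} (p, u) contributes 2 new; branch {p=false, s=true} (q, r, t, u) contributes 10 new; branch {r=false} (p, q, s, t, u) contributes 15 new; branch {p=true} (q, r, s, t, u) contributes 10 new; branch {u=false} (p, q, r, s, t) contributes 3 new; branch {q=true} (p, r, s, t, u) contributes 1 new. Total: 63.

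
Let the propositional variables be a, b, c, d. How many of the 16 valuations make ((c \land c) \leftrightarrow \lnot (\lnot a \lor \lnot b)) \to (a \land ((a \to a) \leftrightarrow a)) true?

Initial set: {(((c \land c) \leftrightarrow \lnot (\lnot a \lor \lnot b)) \to (a \land ((a \to a) \leftrightarrow a)))}.
(((c \land c) \leftrightarrow \lnot (\lnot a \lor \lnot b)) \to (a \land ((a \to a) \leftrightarrow a))): β-rule — branch into \lnot ((c \land c) \leftrightarrow \lnot (\lnot a \lor \lnot b))  //  (a \land ((a \to a) \leftrightarrow a)).
  branch 1 (add \lnot ((c \land c) \leftrightarrow \lnot (\lnot a \lor \lnot b))):
    \lnot ((c \land c) \leftrightarrow \lnot (\lnot a \lor \lnot b)): β-rule — branch into (c \land c), \lnot \lnot (\lnot a \lor \lnot b)  //  \lnot (c \land c), \lnot (\lnot a \lor \lnot b).
      branch 1.1 (add (c \land c), \lnot \lnot (\lnot a \lor \lnot b)):
        (c \land c): α-rule — add c, c.
        \lnot \lnot (\lnot a \lor \lnot b): β-rule — branch into \lnot a  //  \lnot b.
          branch 1.1.1 (add \lnot a):
            ○ open, literals {a=F, c=T}.
          branch 1.1.2 (add \lnot b):
            ○ open, literals {b=F, c=T}.
      branch 1.2 (add \lnot (c \land c), \lnot (\lnot a \lor \lnot b)):
        \lnot (\lnot a \lor \lnot b): α-rule — add \lnot \lnot a, \lnot \lnot b.
        \lnot (c \land c): β-rule — branch into \lnot c  //  \lnot c.
          branch 1.2.1 (add \lnot c):
            ○ open, literals {a=T, b=T, c=F}.
          branch 1.2.2 (add \lnot c):
            ○ open, literals {a=T, b=T, c=F}.
  branch 2 (add (a \land ((a \to a) \leftrightarrow a))):
    (a \land ((a \to a) \leftrightarrow a)): α-rule — add a, ((a \to a) \leftrightarrow a).
    ((a \to a) \leftrightarrow a): β-rule — branch into (a \to a), a  //  \lnot (a \to a), \lnot a.
      branch 2.1 (add (a \to a), a):
        (a \to a): β-rule — branch into \lnot a  //  a.
          branch 2.1.1 (add \lnot a):
            × closes — contains both a and \lnot a.
          branch 2.1.2 (add a):
            ○ open, literals {a=T}.
      branch 2.2 (add \lnot (a \to a), \lnot a):
        × closes — contains both a and \lnot a.
2 branches closed, 5 open.
Each open branch fixes some atoms; the unmentioned ones are free. Counting distinct full assignments: branch {a=F, c=T} (b, d) contributes 4 new; branch {b=F, c=T} (a, d) contributes 2 new; branch {a=T, b=T, c=F} (d) contributes 2 new; branch {a=T, b=T, c=F} (d) contributes 0 new; branch {a=T} (b, c, d) contributes 4 new. Total: 12.

12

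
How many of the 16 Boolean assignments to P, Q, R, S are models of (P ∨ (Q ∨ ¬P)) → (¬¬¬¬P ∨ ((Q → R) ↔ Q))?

10

Initial set: {((P ∨ (Q ∨ ¬P)) → (¬¬¬¬P ∨ ((Q → R) ↔ Q)))}.
((P ∨ (Q ∨ ¬P)) → (¬¬¬¬P ∨ ((Q → R) ↔ Q))): β-rule — branch into ¬(P ∨ (Q ∨ ¬P))  //  (¬¬¬¬P ∨ ((Q → R) ↔ Q)).
  branch 1 (add ¬(P ∨ (Q ∨ ¬P))):
    ¬(P ∨ (Q ∨ ¬P)): α-rule — add ¬P, ¬(Q ∨ ¬P).
    ¬(Q ∨ ¬P): α-rule — add ¬Q, ¬¬P.
    × closes — contains both P and ¬P.
  branch 2 (add (¬¬¬¬P ∨ ((Q → R) ↔ Q))):
    (¬¬¬¬P ∨ ((Q → R) ↔ Q)): β-rule — branch into ¬¬¬¬P  //  ((Q → R) ↔ Q).
      branch 2.1 (add ¬¬¬¬P):
        ¬¬¬¬P: drop double negation, giving ¬¬P.
        ¬¬P: drop double negation, giving P.
        ○ open, literals {P=T}.
      branch 2.2 (add ((Q → R) ↔ Q)):
        ((Q → R) ↔ Q): β-rule — branch into (Q → R), Q  //  ¬(Q → R), ¬Q.
          branch 2.2.1 (add (Q → R), Q):
            (Q → R): β-rule — branch into ¬Q  //  R.
              branch 2.2.1.1 (add ¬Q):
                × closes — contains both Q and ¬Q.
              branch 2.2.1.2 (add R):
                ○ open, literals {Q=T, R=T}.
          branch 2.2.2 (add ¬(Q → R), ¬Q):
            ¬(Q → R): α-rule — add Q, ¬R.
            × closes — contains both Q and ¬Q.
3 branches closed, 2 open.
Each open branch fixes some atoms; the unmentioned ones are free. Counting distinct full assignments: branch {P=T} (Q, R, S) contributes 8 new; branch {Q=T, R=T} (P, S) contributes 2 new. Total: 10.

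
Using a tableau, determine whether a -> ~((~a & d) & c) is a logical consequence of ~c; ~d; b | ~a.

Initial set: {~c; ~d; (b | ~a); ~(a -> ~((~a & d) & c))}.
~(a -> ~((~a & d) & c)): α-rule — add a, ~~((~a & d) & c).
~~((~a & d) & c): α-rule — add (~a & d), c.
× closes — contains both c and ~c.
All 1 branch closes.
Every branch closed, so the premises entail the conclusion.

Yes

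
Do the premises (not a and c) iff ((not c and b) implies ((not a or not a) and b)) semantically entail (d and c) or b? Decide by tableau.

Initial set: {T ((not a and c) iff ((not c and b) implies ((not a or not a) and b))); F ((d and c) or b)}.
F ((d and c) or b): α-rule — add F (d and c), F b.
T ((not a and c) iff ((not c and b) implies ((not a or not a) and b))): β-rule — branch into T (not a and c), T ((not c and b) implies ((not a or not a) and b))  //  F (not a and c), F ((not c and b) implies ((not a or not a) and b)).
  branch 1 (add T (not a and c), T ((not c and b) implies ((not a or not a) and b))):
    T (not a and c): α-rule — add T not a, T c.
    F (d and c): β-rule — branch into F d  //  F c.
      branch 1.1 (add F d):
        T ((not c and b) implies ((not a or not a) and b)): β-rule — branch into F (not c and b)  //  T ((not a or not a) and b).
          branch 1.1.1 (add F (not c and b)):
            F (not c and b): β-rule — branch into F not c  //  F b.
              branch 1.1.1.1 (add F not c):
                ○ open, literals {a=0, b=0, c=1, d=0}.
              branch 1.1.1.2 (add F b):
                ○ open, literals {a=0, b=0, c=1, d=0}.
          branch 1.1.2 (add T ((not a or not a) and b)):
            T ((not a or not a) and b): α-rule — add T (not a or not a), T b.
            × closes — contains both b and not b.
      branch 1.2 (add F c):
        × closes — contains both c and not c.
  branch 2 (add F (not a and c), F ((not c and b) implies ((not a or not a) and b))):
    F ((not c and b) implies ((not a or not a) and b)): α-rule — add T (not c and b), F ((not a or not a) and b).
    T (not c and b): α-rule — add T not c, T b.
    × closes — contains both b and not b.
3 branches closed, 2 open.
An open branch gives a countermodel: a=0, b=0, c=1, d=0 (unmentioned atoms arbitrary); the premises hold there but the conclusion fails.

No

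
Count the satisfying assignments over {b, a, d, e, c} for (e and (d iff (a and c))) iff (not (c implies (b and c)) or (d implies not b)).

14

Initial set: {((e and (d iff (a and c))) iff (not (c implies (b and c)) or (d implies not b)))}.
((e and (d iff (a and c))) iff (not (c implies (b and c)) or (d implies not b))): β-rule — branch into (e and (d iff (a and c))), (not (c implies (b and c)) or (d implies not b))  //  not (e and (d iff (a and c))), not (not (c implies (b and c)) or (d implies not b)).
  branch 1 (add (e and (d iff (a and c))), (not (c implies (b and c)) or (d implies not b))):
    (e and (d iff (a and c))): α-rule — add e, (d iff (a and c)).
    (not (c implies (b and c)) or (d implies not b)): β-rule — branch into not (c implies (b and c))  //  (d implies not b).
      branch 1.1 (add not (c implies (b and c))):
        not (c implies (b and c)): α-rule — add c, not (b and c).
        (d iff (a and c)): β-rule — branch into d, (a and c)  //  not d, not (a and c).
          branch 1.1.1 (add d, (a and c)):
            (a and c): α-rule — add a, c.
            not (b and c): β-rule — branch into not b  //  not c.
              branch 1.1.1.1 (add not b):
                ○ open, literals {a=T, b=F, c=T, d=T, e=T}.
              branch 1.1.1.2 (add not c):
                × closes — contains both c and not c.
          branch 1.1.2 (add not d, not (a and c)):
            not (b and c): β-rule — branch into not b  //  not c.
              branch 1.1.2.1 (add not b):
                not (a and c): β-rule — branch into not a  //  not c.
                  branch 1.1.2.1.1 (add not a):
                    ○ open, literals {a=F, b=F, c=T, d=F, e=T}.
                  branch 1.1.2.1.2 (add not c):
                    × closes — contains both c and not c.
              branch 1.1.2.2 (add not c):
                × closes — contains both c and not c.
      branch 1.2 (add (d implies not b)):
        (d iff (a and c)): β-rule — branch into d, (a and c)  //  not d, not (a and c).
          branch 1.2.1 (add d, (a and c)):
            (a and c): α-rule — add a, c.
            (d implies not b): β-rule — branch into not d  //  not b.
              branch 1.2.1.1 (add not d):
                × closes — contains both d and not d.
              branch 1.2.1.2 (add not b):
                ○ open, literals {a=T, b=F, c=T, d=T, e=T}.
          branch 1.2.2 (add not d, not (a and c)):
            (d implies not b): β-rule — branch into not d  //  not b.
              branch 1.2.2.1 (add not d):
                not (a and c): β-rule — branch into not a  //  not c.
                  branch 1.2.2.1.1 (add not a):
                    ○ open, literals {a=F, d=F, e=T}.
                  branch 1.2.2.1.2 (add not c):
                    ○ open, literals {c=F, d=F, e=T}.
              branch 1.2.2.2 (add not b):
                not (a and c): β-rule — branch into not a  //  not c.
                  branch 1.2.2.2.1 (add not a):
                    ○ open, literals {a=F, b=F, d=F, e=T}.
                  branch 1.2.2.2.2 (add not c):
                    ○ open, literals {b=F, c=F, d=F, e=T}.
  branch 2 (add not (e and (d iff (a and c))), not (not (c implies (b and c)) or (d implies not b))):
    not (not (c implies (b and c)) or (d implies not b)): α-rule — add not not (c implies (b and c)), not (d implies not b).
    not (d implies not b): α-rule — add d, not not b.
    not (e and (d iff (a and c))): β-rule — branch into not e  //  not (d iff (a and c)).
      branch 2.1 (add not e):
        not not (c implies (b and c)): β-rule — branch into not c  //  (b and c).
          branch 2.1.1 (add not c):
            ○ open, literals {b=T, c=F, d=T, e=F}.
          branch 2.1.2 (add (b and c)):
            (b and c): α-rule — add b, c.
            ○ open, literals {b=T, c=T, d=T, e=F}.
      branch 2.2 (add not (d iff (a and c))):
        not not (c implies (b and c)): β-rule — branch into not c  //  (b and c).
          branch 2.2.1 (add not c):
            not (d iff (a and c)): β-rule — branch into d, not (a and c)  //  not d, (a and c).
              branch 2.2.1.1 (add d, not (a and c)):
                not (a and c): β-rule — branch into not a  //  not c.
                  branch 2.2.1.1.1 (add not a):
                    ○ open, literals {a=F, b=T, c=F, d=T}.
                  branch 2.2.1.1.2 (add not c):
                    ○ open, literals {b=T, c=F, d=T}.
              branch 2.2.1.2 (add not d, (a and c)):
                × closes — contains both d and not d.
          branch 2.2.2 (add (b and c)):
            (b and c): α-rule — add b, c.
            not (d iff (a and c)): β-rule — branch into d, not (a and c)  //  not d, (a and c).
              branch 2.2.2.1 (add d, not (a and c)):
                not (a and c): β-rule — branch into not a  //  not c.
                  branch 2.2.2.1.1 (add not a):
                    ○ open, literals {a=F, b=T, c=T, d=T}.
                  branch 2.2.2.1.2 (add not c):
                    × closes — contains both c and not c.
              branch 2.2.2.2 (add not d, (a and c)):
                × closes — contains both d and not d.
7 branches closed, 12 open.
Each open branch fixes some atoms; the unmentioned ones are free. Counting distinct full assignments: branch {a=T, b=F, c=T, d=T, e=T} (none free) contributes 1 new; branch {a=F, b=F, c=T, d=F, e=T} (none free) contributes 1 new; branch {a=T, b=F, c=T, d=T, e=T} (none free) contributes 0 new; branch {a=F, d=F, e=T} (b, c) contributes 3 new; branch {c=F, d=F, e=T} (b, a) contributes 2 new; branch {a=F, b=F, d=F, e=T} (c) contributes 0 new; branch {b=F, c=F, d=F, e=T} (a) contributes 0 new; branch {b=T, c=F, d=T, e=F} (a) contributes 2 new; branch {b=T, c=T, d=T, e=F} (a) contributes 2 new; branch {a=F, b=T, c=F, d=T} (e) contributes 1 new; branch {b=T, c=F, d=T} (a, e) contributes 1 new; branch {a=F, b=T, c=T, d=T} (e) contributes 1 new. Total: 14.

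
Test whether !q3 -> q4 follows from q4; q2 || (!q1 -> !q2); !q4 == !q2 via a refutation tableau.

Initial set: {q4; (q2 || (!q1 -> !q2)); (!q4 == !q2); !(!q3 -> q4)}.
!(!q3 -> q4): α-rule — add !q3, !q4.
× closes — contains both q4 and !q4.
All 1 branch closes.
Every branch closed, so the premises entail the conclusion.

Yes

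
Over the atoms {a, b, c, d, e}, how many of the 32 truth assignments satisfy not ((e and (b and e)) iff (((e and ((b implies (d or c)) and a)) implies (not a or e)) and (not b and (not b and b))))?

Initial set: {not ((e and (b and e)) iff (((e and ((b implies (d or c)) and a)) implies (not a or e)) and (not b and (not b and b))))}.
not ((e and (b and e)) iff (((e and ((b implies (d or c)) and a)) implies (not a or e)) and (not b and (not b and b)))): β-rule — branch into (e and (b and e)), not (((e and ((b implies (d or c)) and a)) implies (not a or e)) and (not b and (not b and b)))  //  not (e and (b and e)), (((e and ((b implies (d or c)) and a)) implies (not a or e)) and (not b and (not b and b))).
  branch 1 (add (e and (b and e)), not (((e and ((b implies (d or c)) and a)) implies (not a or e)) and (not b and (not b and b)))):
    (e and (b and e)): α-rule — add e, (b and e).
    (b and e): α-rule — add b, e.
    not (((e and ((b implies (d or c)) and a)) implies (not a or e)) and (not b and (not b and b))): β-rule — branch into not ((e and ((b implies (d or c)) and a)) implies (not a or e))  //  not (not b and (not b and b)).
      branch 1.1 (add not ((e and ((b implies (d or c)) and a)) implies (not a or e))):
        not ((e and ((b implies (d or c)) and a)) implies (not a or e)): α-rule — add (e and ((b implies (d or c)) and a)), not (not a or e).
        (e and ((b implies (d or c)) and a)): α-rule — add e, ((b implies (d or c)) and a).
        not (not a or e): α-rule — add not not a, not e.
        × closes — contains both e and not e.
      branch 1.2 (add not (not b and (not b and b))):
        not (not b and (not b and b)): β-rule — branch into not not b  //  not (not b and b).
          branch 1.2.1 (add not not b):
            ○ open, literals {b=T, e=T}.
          branch 1.2.2 (add not (not b and b)):
            not (not b and b): β-rule — branch into not not b  //  not b.
              branch 1.2.2.1 (add not not b):
                ○ open, literals {b=T, e=T}.
              branch 1.2.2.2 (add not b):
                × closes — contains both b and not b.
  branch 2 (add not (e and (b and e)), (((e and ((b implies (d or c)) and a)) implies (not a or e)) and (not b and (not b and b)))):
    (((e and ((b implies (d or c)) and a)) implies (not a or e)) and (not b and (not b and b))): α-rule — add ((e and ((b implies (d or c)) and a)) implies (not a or e)), (not b and (not b and b)).
    (not b and (not b and b)): α-rule — add not b, (not b and b).
    (not b and b): α-rule — add not b, b.
    × closes — contains both b and not b.
3 branches closed, 2 open.
Each open branch fixes some atoms; the unmentioned ones are free. Counting distinct full assignments: branch {b=T, e=T} (a, c, d) contributes 8 new; branch {b=T, e=T} (a, c, d) contributes 0 new. Total: 8.

8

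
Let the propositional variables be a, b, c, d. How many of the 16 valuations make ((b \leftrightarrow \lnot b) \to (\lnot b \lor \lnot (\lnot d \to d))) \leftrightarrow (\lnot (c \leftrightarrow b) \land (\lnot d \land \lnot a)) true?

Initial set: {(((b \leftrightarrow \lnot b) \to (\lnot b \lor \lnot (\lnot d \to d))) \leftrightarrow (\lnot (c \leftrightarrow b) \land (\lnot d \land \lnot a)))}.
(((b \leftrightarrow \lnot b) \to (\lnot b \lor \lnot (\lnot d \to d))) \leftrightarrow (\lnot (c \leftrightarrow b) \land (\lnot d \land \lnot a))): β-rule — branch into ((b \leftrightarrow \lnot b) \to (\lnot b \lor \lnot (\lnot d \to d))), (\lnot (c \leftrightarrow b) \land (\lnot d \land \lnot a))  //  \lnot ((b \leftrightarrow \lnot b) \to (\lnot b \lor \lnot (\lnot d \to d))), \lnot (\lnot (c \leftrightarrow b) \land (\lnot d \land \lnot a)).
  branch 1 (add ((b \leftrightarrow \lnot b) \to (\lnot b \lor \lnot (\lnot d \to d))), (\lnot (c \leftrightarrow b) \land (\lnot d \land \lnot a))):
    (\lnot (c \leftrightarrow b) \land (\lnot d \land \lnot a)): α-rule — add \lnot (c \leftrightarrow b), (\lnot d \land \lnot a).
    (\lnot d \land \lnot a): α-rule — add \lnot d, \lnot a.
    ((b \leftrightarrow \lnot b) \to (\lnot b \lor \lnot (\lnot d \to d))): β-rule — branch into \lnot (b \leftrightarrow \lnot b)  //  (\lnot b \lor \lnot (\lnot d \to d)).
      branch 1.1 (add \lnot (b \leftrightarrow \lnot b)):
        \lnot (c \leftrightarrow b): β-rule — branch into c, \lnot b  //  \lnot c, b.
          branch 1.1.1 (add c, \lnot b):
            \lnot (b \leftrightarrow \lnot b): β-rule — branch into b, \lnot \lnot b  //  \lnot b, \lnot b.
              branch 1.1.1.1 (add b, \lnot \lnot b):
                × closes — contains both b and \lnot b.
              branch 1.1.1.2 (add \lnot b, \lnot b):
                ○ open, literals {a=F, b=F, c=T, d=F}.
          branch 1.1.2 (add \lnot c, b):
            \lnot (b \leftrightarrow \lnot b): β-rule — branch into b, \lnot \lnot b  //  \lnot b, \lnot b.
              branch 1.1.2.1 (add b, \lnot \lnot b):
                ○ open, literals {a=F, b=T, c=F, d=F}.
              branch 1.1.2.2 (add \lnot b, \lnot b):
                × closes — contains both b and \lnot b.
      branch 1.2 (add (\lnot b \lor \lnot (\lnot d \to d))):
        \lnot (c \leftrightarrow b): β-rule — branch into c, \lnot b  //  \lnot c, b.
          branch 1.2.1 (add c, \lnot b):
            (\lnot b \lor \lnot (\lnot d \to d)): β-rule — branch into \lnot b  //  \lnot (\lnot d \to d).
              branch 1.2.1.1 (add \lnot b):
                ○ open, literals {a=F, b=F, c=T, d=F}.
              branch 1.2.1.2 (add \lnot (\lnot d \to d)):
                \lnot (\lnot d \to d): α-rule — add \lnot d, \lnot d.
                ○ open, literals {a=F, b=F, c=T, d=F}.
          branch 1.2.2 (add \lnot c, b):
            (\lnot b \lor \lnot (\lnot d \to d)): β-rule — branch into \lnot b  //  \lnot (\lnot d \to d).
              branch 1.2.2.1 (add \lnot b):
                × closes — contains both b and \lnot b.
              branch 1.2.2.2 (add \lnot (\lnot d \to d)):
                \lnot (\lnot d \to d): α-rule — add \lnot d, \lnot d.
                ○ open, literals {a=F, b=T, c=F, d=F}.
  branch 2 (add \lnot ((b \leftrightarrow \lnot b) \to (\lnot b \lor \lnot (\lnot d \to d))), \lnot (\lnot (c \leftrightarrow b) \land (\lnot d \land \lnot a))):
    \lnot ((b \leftrightarrow \lnot b) \to (\lnot b \lor \lnot (\lnot d \to d))): α-rule — add (b \leftrightarrow \lnot b), \lnot (\lnot b \lor \lnot (\lnot d \to d)).
    \lnot (\lnot b \lor \lnot (\lnot d \to d)): α-rule — add \lnot \lnot b, \lnot \lnot (\lnot d \to d).
    \lnot (\lnot (c \leftrightarrow b) \land (\lnot d \land \lnot a)): β-rule — branch into \lnot \lnot (c \leftrightarrow b)  //  \lnot (\lnot d \land \lnot a).
      branch 2.1 (add \lnot \lnot (c \leftrightarrow b)):
        (b \leftrightarrow \lnot b): β-rule — branch into b, \lnot b  //  \lnot b, \lnot \lnot b.
          branch 2.1.1 (add b, \lnot b):
            × closes — contains both b and \lnot b.
          branch 2.1.2 (add \lnot b, \lnot \lnot b):
            × closes — contains both b and \lnot b.
      branch 2.2 (add \lnot (\lnot d \land \lnot a)):
        (b \leftrightarrow \lnot b): β-rule — branch into b, \lnot b  //  \lnot b, \lnot \lnot b.
          branch 2.2.1 (add b, \lnot b):
            × closes — contains both b and \lnot b.
          branch 2.2.2 (add \lnot b, \lnot \lnot b):
            × closes — contains both b and \lnot b.
7 branches closed, 5 open.
Each open branch fixes some atoms; the unmentioned ones are free. Counting distinct full assignments: branch {a=F, b=F, c=T, d=F} (none free) contributes 1 new; branch {a=F, b=T, c=F, d=F} (none free) contributes 1 new; branch {a=F, b=F, c=T, d=F} (none free) contributes 0 new; branch {a=F, b=F, c=T, d=F} (none free) contributes 0 new; branch {a=F, b=T, c=F, d=F} (none free) contributes 0 new. Total: 2.

2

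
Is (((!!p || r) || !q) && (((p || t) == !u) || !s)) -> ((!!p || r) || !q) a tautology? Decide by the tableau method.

Valid

Assume the negation and expand:
Initial set: {!((((!!p || r) || !q) && (((p || t) == !u) || !s)) -> ((!!p || r) || !q))}.
!((((!!p || r) || !q) && (((p || t) == !u) || !s)) -> ((!!p || r) || !q)): α-rule — add (((!!p || r) || !q) && (((p || t) == !u) || !s)), !((!!p || r) || !q).
(((!!p || r) || !q) && (((p || t) == !u) || !s)): α-rule — add ((!!p || r) || !q), (((p || t) == !u) || !s).
!((!!p || r) || !q): α-rule — add !(!!p || r), !!q.
!(!!p || r): α-rule — add !!!p, !r.
!!!p: drop double negation, giving !p.
((!!p || r) || !q): β-rule — branch into (!!p || r)  //  !q.
  branch 1 (add (!!p || r)):
    (((p || t) == !u) || !s): β-rule — branch into ((p || t) == !u)  //  !s.
      branch 1.1 (add ((p || t) == !u)):
        (!!p || r): β-rule — branch into !!p  //  r.
          branch 1.1.1 (add !!p):
            !!p: drop double negation, giving p.
            × closes — contains both p and !p.
          branch 1.1.2 (add r):
            × closes — contains both r and !r.
      branch 1.2 (add !s):
        (!!p || r): β-rule — branch into !!p  //  r.
          branch 1.2.1 (add !!p):
            !!p: drop double negation, giving p.
            × closes — contains both p and !p.
          branch 1.2.2 (add r):
            × closes — contains both r and !r.
  branch 2 (add !q):
    × closes — contains both q and !q.
All 5 branches close.
Every branch closed, so the negation is unsatisfiable and the formula is valid.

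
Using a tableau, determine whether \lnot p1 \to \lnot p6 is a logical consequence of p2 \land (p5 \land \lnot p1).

Initial set: {(p2 \land (p5 \land \lnot p1)); \lnot (\lnot p1 \to \lnot p6)}.
(p2 \land (p5 \land \lnot p1)): α-rule — add p2, (p5 \land \lnot p1).
\lnot (\lnot p1 \to \lnot p6): α-rule — add \lnot p1, \lnot \lnot p6.
(p5 \land \lnot p1): α-rule — add p5, \lnot p1.
○ open, literals {p1=F, p2=T, p5=T, p6=T}.
0 branches closed, 1 open.
An open branch gives a countermodel: p1=F, p2=T, p5=T, p6=T (unmentioned atoms arbitrary); the premises hold there but the conclusion fails.

No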